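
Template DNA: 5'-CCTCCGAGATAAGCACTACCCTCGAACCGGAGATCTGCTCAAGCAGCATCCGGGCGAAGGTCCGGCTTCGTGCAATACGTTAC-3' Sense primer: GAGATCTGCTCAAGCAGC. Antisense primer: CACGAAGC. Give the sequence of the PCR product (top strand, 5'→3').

5'-GAGATCTGCTCAAGCAGCATCCGGGCGAAGGTCCGGCTTCGTG-3'

Scanning the template, GAGATCTGCTCAAGCAGC occurs at positions 30–47; this primer anneals to the bottom strand there with its 3' end pointing downstream.
Taking the reverse complement of CACGAAGC gives GCTTCGTG, found at positions 65–72 on the template; the primer anneals here to the top strand with its 3' end pointing upstream.
The product is the template from position 30 through 72 (43 bp).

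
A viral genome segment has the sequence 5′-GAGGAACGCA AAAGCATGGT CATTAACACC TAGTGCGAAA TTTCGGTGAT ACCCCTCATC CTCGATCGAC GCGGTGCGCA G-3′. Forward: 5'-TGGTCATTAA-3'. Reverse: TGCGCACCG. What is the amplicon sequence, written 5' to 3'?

Scanning the template, TGGTCATTAA occurs at positions 17–26; this primer anneals to the bottom strand there with its 3' end pointing downstream.
Reverse complement of the reverse primer: CGGTGCGCA. This occurs on the top strand at positions 72–80.
The product is the template from position 17 through 80 (64 bp).

5'-TGGTCATTAACACCTAGTGCGAAATTTCGGTGATACCCCTCATCCTCGATCGACGCGGTGCGCA-3'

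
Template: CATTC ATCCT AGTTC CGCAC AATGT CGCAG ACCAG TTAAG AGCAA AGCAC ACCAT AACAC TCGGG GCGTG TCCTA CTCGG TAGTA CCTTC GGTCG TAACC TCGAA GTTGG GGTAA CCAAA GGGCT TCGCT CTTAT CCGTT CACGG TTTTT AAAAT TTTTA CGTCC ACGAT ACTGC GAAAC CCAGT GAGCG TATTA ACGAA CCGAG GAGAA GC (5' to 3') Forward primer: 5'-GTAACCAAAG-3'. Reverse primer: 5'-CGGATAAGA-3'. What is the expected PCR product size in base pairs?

Scanning the template, GTAACCAAAG occurs at positions 112–121; this primer anneals to the bottom strand there with its 3' end pointing downstream.
Reverse complement of the reverse primer: TCTTATCCG. This occurs on the top strand at positions 130–138.
Amplicon spans positions 112–138: 27 bp.

27 bp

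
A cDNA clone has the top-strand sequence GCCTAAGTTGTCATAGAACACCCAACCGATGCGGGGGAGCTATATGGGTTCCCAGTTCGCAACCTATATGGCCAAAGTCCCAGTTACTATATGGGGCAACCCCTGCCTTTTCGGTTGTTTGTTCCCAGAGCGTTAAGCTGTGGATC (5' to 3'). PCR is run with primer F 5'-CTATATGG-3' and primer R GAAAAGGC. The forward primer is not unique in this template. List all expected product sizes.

73 bp, 49 bp, 26 bp

The forward primer CTATATGG matches the top strand at positions 40–47, 64–71, 87–94.
The reverse primer's reverse complement is GCCTTTTC, matching at positions 105–112.
Each forward site pairs with the reverse site to give a product ending at position 112: sizes 73, 49, 26 bp.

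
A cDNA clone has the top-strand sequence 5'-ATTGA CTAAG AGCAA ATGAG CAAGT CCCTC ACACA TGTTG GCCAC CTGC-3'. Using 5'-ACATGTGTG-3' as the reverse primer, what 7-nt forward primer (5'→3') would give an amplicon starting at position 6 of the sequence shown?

5'-CTAAGAG-3'

The reverse primer's reverse complement CACACATGT matches the template at positions 30–38; the product starts at position 6.
The forward primer is identical to the top strand over positions 6–12: CTAAGAG.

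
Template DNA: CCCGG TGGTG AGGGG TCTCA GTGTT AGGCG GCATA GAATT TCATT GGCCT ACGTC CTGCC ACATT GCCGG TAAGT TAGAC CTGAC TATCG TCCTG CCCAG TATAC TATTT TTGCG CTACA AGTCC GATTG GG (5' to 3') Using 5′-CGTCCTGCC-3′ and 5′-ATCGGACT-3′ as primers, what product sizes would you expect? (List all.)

77 bp, 40 bp

The forward primer CGTCCTGCC matches the top strand at positions 52–60, 89–97.
The reverse primer's reverse complement is AGTCCGAT, matching at positions 121–128.
Each forward site pairs with the reverse site to give a product ending at position 128: sizes 77, 40 bp.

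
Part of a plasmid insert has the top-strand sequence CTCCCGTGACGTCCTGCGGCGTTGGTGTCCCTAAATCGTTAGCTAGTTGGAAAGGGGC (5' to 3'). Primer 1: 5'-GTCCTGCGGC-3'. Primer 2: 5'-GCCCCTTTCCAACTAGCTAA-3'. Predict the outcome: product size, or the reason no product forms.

Yes — a 48 bp product.

Primer 1 (GTCCTGCGGC) matches the top strand at positions 11–20; it acts as a forward primer.
Primer 2's reverse complement is TTAGCTAGTTGGAAAGGGGC, matching the top strand at positions 39–58; it acts as a reverse primer.
The 3' ends face each other across positions 11–58, giving a 48 bp product.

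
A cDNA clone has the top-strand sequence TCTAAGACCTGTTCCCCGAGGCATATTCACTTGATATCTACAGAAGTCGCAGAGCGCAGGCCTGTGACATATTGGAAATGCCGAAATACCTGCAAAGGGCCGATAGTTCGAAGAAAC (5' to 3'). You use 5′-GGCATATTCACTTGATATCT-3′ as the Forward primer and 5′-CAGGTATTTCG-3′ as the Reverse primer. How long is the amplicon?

73 bp

The forward primer matches the template at positions 20–39.
Reverse complement of the reverse primer: CGAAATACCTG. This occurs on the top strand at positions 82–92.
The product runs from position 20 to position 92, so its length is 92 − 20 + 1 = 73 bp.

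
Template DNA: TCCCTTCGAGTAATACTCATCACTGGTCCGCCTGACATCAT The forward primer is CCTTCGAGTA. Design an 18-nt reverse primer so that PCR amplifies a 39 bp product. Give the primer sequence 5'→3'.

5'-ATGATGTCAGGCGGACCA-3'

The forward primer binds at positions 3–12, so a 39 bp product ends at position 3 + 39 − 1 = 41.
The reverse primer anneals to the top strand over positions 24–41, i.e. to TGGTCCGCCTGACATCAT.
Its sequence written 5'→3' is the reverse complement: ATGATGTCAGGCGGACCA.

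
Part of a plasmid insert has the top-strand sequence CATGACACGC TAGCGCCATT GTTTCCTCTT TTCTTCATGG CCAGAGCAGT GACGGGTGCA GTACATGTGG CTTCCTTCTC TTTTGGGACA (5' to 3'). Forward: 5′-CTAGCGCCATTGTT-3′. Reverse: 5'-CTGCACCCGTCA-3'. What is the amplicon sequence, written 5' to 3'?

The forward primer matches the template at positions 10–23.
Taking the reverse complement of CTGCACCCGTCA gives TGACGGGTGCAG, found at positions 50–61 on the template; the primer anneals here to the top strand with its 3' end pointing upstream.
The product is the template from position 10 through 61 (52 bp).

5'-CTAGCGCCATTGTTTCCTCTTTTCTTCATGGCCAGAGCAGTGACGGGTGCAG-3'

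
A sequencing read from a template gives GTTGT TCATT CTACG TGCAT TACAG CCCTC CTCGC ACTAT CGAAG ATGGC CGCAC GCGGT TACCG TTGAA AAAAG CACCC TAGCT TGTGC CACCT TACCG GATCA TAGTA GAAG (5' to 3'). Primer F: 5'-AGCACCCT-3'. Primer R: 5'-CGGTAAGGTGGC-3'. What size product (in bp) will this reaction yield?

27 bp

Scanning the template, AGCACCCT occurs at positions 74–81; this primer anneals to the bottom strand there with its 3' end pointing downstream.
The reverse primer's reverse complement is GCCACCTTACCG, which matches the template at positions 89–100.
Product length = (reverse-primer end) − (forward-primer start) + 1 = 100 − 74 + 1 = 27 bp.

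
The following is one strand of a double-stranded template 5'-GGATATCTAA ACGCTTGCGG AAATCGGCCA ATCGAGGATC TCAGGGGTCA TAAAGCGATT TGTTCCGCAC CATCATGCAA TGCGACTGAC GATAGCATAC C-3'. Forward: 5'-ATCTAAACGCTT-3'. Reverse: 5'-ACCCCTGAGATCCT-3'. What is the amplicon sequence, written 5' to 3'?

5'-ATCTAAACGCTTGCGGAAATCGGCCAATCGAGGATCTCAGGGGT-3'

The forward primer matches the template at positions 5–16.
The reverse primer's reverse complement is AGGATCTCAGGGGT, which matches the template at positions 35–48.
The product is the template from position 5 through 48 (44 bp).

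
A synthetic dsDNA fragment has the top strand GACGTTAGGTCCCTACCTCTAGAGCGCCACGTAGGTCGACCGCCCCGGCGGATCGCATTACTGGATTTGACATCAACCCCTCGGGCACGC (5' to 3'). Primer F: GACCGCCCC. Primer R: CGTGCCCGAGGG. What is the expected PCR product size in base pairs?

52 bp

Scanning the template, GACCGCCCC occurs at positions 38–46; this primer anneals to the bottom strand there with its 3' end pointing downstream.
Reverse complement of the reverse primer: CCCTCGGGCACG. This occurs on the top strand at positions 78–89.
Product length = (reverse-primer end) − (forward-primer start) + 1 = 89 − 38 + 1 = 52 bp.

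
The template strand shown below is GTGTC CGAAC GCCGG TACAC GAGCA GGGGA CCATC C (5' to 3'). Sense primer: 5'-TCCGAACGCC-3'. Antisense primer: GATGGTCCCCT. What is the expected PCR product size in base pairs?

The forward primer matches the template at positions 4–13.
Taking the reverse complement of GATGGTCCCCT gives AGGGGACCATC, found at positions 25–35 on the template; the primer anneals here to the top strand with its 3' end pointing upstream.
Product length = (reverse-primer end) − (forward-primer start) + 1 = 35 − 4 + 1 = 32 bp.

32 bp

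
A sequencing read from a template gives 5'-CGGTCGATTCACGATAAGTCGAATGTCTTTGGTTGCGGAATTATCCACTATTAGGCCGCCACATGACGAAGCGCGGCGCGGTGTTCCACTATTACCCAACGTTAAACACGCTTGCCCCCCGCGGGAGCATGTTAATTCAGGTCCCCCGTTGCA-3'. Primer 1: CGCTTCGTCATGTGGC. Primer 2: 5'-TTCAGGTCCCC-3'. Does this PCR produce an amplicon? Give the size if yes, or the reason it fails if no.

No product — the primers' 3' ends point away from each other.

Primer 1 (CGCTTCGTCATGTGGC) has reverse complement GCCACATGACGAAGCG, which matches the top strand at positions 58–73; primer 1 anneals to the top strand there with its 3' end pointing upstream toward position 58.
Primer 2 (TTCAGGTCCCC) matches the top strand directly at positions 136–146; it anneals to the bottom strand with its 3' end pointing downstream toward position 146.
The 3' ends diverge (primer 1 extends toward position 1, primer 2 toward position 153), so the primers never converge on a shared product.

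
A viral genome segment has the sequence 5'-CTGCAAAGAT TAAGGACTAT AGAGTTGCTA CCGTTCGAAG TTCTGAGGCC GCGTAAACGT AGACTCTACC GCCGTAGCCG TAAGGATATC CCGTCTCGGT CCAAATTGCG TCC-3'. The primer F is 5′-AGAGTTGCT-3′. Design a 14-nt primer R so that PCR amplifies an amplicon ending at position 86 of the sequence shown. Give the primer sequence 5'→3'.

The forward primer binds at positions 21–29; the product's 3' end on the top strand is position 86.
The reverse primer anneals to the top strand over positions 73–86, i.e. to CGTAGCCGTAAGGA.
Its sequence written 5'→3' is the reverse complement: TCCTTACGGCTACG.

5'-TCCTTACGGCTACG-3'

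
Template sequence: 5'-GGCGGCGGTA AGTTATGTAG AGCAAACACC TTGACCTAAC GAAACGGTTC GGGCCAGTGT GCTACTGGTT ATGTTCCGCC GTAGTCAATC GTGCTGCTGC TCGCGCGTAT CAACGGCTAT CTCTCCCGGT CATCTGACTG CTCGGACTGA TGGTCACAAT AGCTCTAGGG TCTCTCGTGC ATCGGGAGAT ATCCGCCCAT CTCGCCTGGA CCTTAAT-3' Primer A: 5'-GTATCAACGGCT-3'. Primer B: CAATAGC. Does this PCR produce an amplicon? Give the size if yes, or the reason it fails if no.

Primer A (GTATCAACGGCT) matches the top strand at positions 107–118 (3' end points downstream).
Primer B (CAATAGC) also matches the top strand directly, at positions 157–163 — its reverse complement GCTATTG is not present.
Both primers anneal to the bottom strand with 3' ends pointing the same way, so neither can prime synthesis back toward the other.

No product — both primers anneal to the same strand and extend in the same direction.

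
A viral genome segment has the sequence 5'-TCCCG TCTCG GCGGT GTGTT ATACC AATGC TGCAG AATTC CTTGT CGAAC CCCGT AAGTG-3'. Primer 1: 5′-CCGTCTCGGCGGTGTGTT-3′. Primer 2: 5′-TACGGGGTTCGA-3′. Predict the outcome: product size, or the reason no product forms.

Yes — a 54 bp product.

Primer 1 (CCGTCTCGGCGGTGTGTT) matches the top strand at positions 3–20; it acts as a forward primer.
Primer 2's reverse complement is TCGAACCCCGTA, matching the top strand at positions 45–56; it acts as a reverse primer.
The 3' ends face each other across positions 3–56, giving a 54 bp product.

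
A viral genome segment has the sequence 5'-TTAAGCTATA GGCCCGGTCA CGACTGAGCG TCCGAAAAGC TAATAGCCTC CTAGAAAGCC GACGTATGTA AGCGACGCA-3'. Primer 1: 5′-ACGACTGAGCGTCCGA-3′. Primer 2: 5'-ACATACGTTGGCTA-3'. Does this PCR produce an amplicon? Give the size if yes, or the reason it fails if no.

No product — primer 2 has no binding site in the template.

Primer 2 (ACATACGTTGGCTA) does not match the top strand, and its reverse complement TAGCCAACGTATGT does not match either.
With no annealing site for primer 2, no amplification occurs.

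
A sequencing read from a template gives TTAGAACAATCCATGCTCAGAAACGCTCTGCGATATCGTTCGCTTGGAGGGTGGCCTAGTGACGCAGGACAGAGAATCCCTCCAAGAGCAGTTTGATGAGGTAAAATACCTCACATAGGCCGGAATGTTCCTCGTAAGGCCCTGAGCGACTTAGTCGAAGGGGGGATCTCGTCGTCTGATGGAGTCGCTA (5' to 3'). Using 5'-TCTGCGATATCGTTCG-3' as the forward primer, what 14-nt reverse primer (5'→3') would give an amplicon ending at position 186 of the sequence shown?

The forward primer binds at positions 27–42; the product's 3' end on the top strand is position 186.
The reverse primer anneals to the top strand over positions 173–186, i.e. to CGTCTGATGGAGTC.
Its sequence written 5'→3' is the reverse complement: GACTCCATCAGACG.

5'-GACTCCATCAGACG-3'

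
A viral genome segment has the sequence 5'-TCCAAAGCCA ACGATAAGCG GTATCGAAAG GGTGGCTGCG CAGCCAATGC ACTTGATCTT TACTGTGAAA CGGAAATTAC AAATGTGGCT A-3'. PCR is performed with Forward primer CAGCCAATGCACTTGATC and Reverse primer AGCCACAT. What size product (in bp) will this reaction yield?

50 bp

The forward primer matches the template at positions 41–58.
Reverse complement of the reverse primer: ATGTGGCT. This occurs on the top strand at positions 83–90.
Product length = (reverse-primer end) − (forward-primer start) + 1 = 90 − 41 + 1 = 50 bp.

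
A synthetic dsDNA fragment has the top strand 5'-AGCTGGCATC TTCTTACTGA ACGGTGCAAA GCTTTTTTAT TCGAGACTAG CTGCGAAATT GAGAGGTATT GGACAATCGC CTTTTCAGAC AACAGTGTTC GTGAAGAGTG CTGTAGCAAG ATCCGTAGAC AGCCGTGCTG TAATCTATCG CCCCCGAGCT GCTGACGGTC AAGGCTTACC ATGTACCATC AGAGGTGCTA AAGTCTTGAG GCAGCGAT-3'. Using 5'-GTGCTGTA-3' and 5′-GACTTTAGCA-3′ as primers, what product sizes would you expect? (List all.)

The forward primer GTGCTGTA matches the top strand at positions 108–115, 135–142.
The reverse primer's reverse complement is TGCTAAAGTC, matching at positions 196–205.
Each forward site pairs with the reverse site to give a product ending at position 205: sizes 98, 71 bp.

98 bp, 71 bp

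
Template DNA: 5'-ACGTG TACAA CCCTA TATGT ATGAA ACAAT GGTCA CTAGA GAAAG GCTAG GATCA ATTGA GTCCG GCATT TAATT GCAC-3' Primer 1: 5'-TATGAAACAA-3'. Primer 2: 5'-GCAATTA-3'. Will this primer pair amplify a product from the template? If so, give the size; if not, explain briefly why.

Primer 1 (TATGAAACAA) matches the top strand at positions 20–29; it acts as a forward primer.
Primer 2's reverse complement is TAATTGC, matching the top strand at positions 71–77; it acts as a reverse primer.
The 3' ends face each other across positions 20–77, giving a 58 bp product.

Yes — a 58 bp product.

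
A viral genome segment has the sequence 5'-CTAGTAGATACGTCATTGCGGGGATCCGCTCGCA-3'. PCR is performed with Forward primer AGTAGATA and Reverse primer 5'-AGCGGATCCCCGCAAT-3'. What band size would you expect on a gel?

Scanning the template, AGTAGATA occurs at positions 3–10; this primer anneals to the bottom strand there with its 3' end pointing downstream.
The reverse primer's reverse complement is ATTGCGGGGATCCGCT, which matches the template at positions 15–30.
The product runs from position 3 to position 30, so its length is 30 − 3 + 1 = 28 bp.

28 bp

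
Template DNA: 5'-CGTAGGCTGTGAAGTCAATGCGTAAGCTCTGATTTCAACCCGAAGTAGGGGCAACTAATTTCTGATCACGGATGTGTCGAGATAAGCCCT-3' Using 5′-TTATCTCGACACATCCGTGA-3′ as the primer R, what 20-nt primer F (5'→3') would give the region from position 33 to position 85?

The reverse primer's reverse complement TCACGGATGTGTCGAGATAA matches the template at positions 66–85; the product starts at position 33.
The forward primer is identical to the top strand over positions 33–52: TTTCAACCCGAAGTAGGGGC.

5'-TTTCAACCCGAAGTAGGGGC-3'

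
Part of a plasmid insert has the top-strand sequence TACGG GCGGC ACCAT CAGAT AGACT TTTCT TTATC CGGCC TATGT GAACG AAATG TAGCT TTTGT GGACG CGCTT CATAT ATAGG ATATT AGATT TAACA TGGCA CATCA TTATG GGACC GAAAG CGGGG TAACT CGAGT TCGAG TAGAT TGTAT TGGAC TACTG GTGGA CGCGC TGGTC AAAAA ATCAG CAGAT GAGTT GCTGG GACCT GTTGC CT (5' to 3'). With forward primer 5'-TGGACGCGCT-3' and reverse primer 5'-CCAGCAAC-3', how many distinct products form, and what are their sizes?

Two products: 141 bp, 39 bp

The forward primer TGGACGCGCT matches the top strand at positions 65–74, 167–176.
The reverse primer's reverse complement is GTTGCTGG, matching at positions 198–205.
Each forward site pairs with the reverse site to give a product ending at position 205: sizes 141, 39 bp.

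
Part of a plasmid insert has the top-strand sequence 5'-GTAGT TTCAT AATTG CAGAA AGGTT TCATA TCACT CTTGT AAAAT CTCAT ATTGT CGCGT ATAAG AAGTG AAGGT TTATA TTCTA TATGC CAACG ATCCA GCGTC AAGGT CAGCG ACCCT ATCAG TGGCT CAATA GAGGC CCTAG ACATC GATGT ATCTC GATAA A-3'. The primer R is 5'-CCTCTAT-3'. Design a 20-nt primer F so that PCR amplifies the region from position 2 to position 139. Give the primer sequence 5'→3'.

5'-TAGTTTCATAATTGCAGAAA-3'

The reverse primer's reverse complement ATAGAGG matches the template at positions 133–139; the product starts at position 2.
The forward primer is identical to the top strand over positions 2–21: TAGTTTCATAATTGCAGAAA.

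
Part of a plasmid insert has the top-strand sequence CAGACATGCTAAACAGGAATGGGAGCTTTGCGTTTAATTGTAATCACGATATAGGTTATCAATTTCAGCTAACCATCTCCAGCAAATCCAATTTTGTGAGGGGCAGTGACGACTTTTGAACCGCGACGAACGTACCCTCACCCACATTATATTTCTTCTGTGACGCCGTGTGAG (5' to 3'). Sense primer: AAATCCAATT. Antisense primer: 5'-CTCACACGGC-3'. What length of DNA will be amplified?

Forward primer AAATCCAATT is found on the top strand at positions 84–93.
Taking the reverse complement of CTCACACGGC gives GCCGTGTGAG, found at positions 165–174 on the template; the primer anneals here to the top strand with its 3' end pointing upstream.
The product runs from position 84 to position 174, so its length is 174 − 84 + 1 = 91 bp.

91 bp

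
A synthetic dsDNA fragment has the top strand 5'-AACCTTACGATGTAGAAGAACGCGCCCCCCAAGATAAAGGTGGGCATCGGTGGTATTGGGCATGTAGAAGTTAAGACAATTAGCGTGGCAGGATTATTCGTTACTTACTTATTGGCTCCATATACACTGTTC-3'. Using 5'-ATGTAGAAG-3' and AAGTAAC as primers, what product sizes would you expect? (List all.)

The forward primer ATGTAGAAG matches the top strand at positions 10–18, 62–70.
The reverse primer's reverse complement is GTTACTT, matching at positions 100–106.
Each forward site pairs with the reverse site to give a product ending at position 106: sizes 97, 45 bp.

97 bp, 45 bp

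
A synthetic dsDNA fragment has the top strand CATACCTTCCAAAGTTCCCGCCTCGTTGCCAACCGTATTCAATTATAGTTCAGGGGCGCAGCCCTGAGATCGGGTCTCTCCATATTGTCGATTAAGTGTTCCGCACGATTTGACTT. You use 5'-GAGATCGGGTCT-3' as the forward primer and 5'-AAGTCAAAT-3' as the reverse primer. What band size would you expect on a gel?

51 bp

Forward primer GAGATCGGGTCT is found on the top strand at positions 66–77.
The reverse primer's reverse complement is ATTTGACTT, which matches the template at positions 108–116.
Product length = (reverse-primer end) − (forward-primer start) + 1 = 116 − 66 + 1 = 51 bp.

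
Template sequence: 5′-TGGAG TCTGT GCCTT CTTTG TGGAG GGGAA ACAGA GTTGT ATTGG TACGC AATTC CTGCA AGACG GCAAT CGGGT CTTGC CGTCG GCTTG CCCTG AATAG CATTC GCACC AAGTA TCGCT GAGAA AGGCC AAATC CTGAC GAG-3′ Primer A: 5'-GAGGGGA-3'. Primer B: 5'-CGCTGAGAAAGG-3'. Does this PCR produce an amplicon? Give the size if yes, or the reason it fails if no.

Primer A (GAGGGGA) matches the top strand at positions 23–29 (3' end points downstream).
Primer B (CGCTGAGAAAGG) also matches the top strand directly, at positions 117–128 — its reverse complement CCTTTCTCAGCG is not present.
Both primers anneal to the bottom strand with 3' ends pointing the same way, so neither can prime synthesis back toward the other.

No product — both primers anneal to the same strand and extend in the same direction.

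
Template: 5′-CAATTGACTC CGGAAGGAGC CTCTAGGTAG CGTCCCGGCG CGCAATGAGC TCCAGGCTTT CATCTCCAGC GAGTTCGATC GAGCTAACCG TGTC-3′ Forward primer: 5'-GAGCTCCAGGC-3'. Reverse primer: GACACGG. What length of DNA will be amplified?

The forward primer matches the template at positions 47–57.
Reverse complement of the reverse primer: CCGTGTC. This occurs on the top strand at positions 88–94.
Amplicon spans positions 47–94: 48 bp.

48 bp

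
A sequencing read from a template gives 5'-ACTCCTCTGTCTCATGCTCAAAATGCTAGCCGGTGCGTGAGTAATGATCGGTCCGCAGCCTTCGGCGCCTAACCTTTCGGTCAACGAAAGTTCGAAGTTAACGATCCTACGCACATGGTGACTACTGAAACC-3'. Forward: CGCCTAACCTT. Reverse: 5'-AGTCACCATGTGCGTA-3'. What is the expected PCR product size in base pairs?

58 bp

Forward primer CGCCTAACCTT is found on the top strand at positions 66–76.
Reverse complement of the reverse primer: TACGCACATGGTGACT. This occurs on the top strand at positions 108–123.
Amplicon spans positions 66–123: 58 bp.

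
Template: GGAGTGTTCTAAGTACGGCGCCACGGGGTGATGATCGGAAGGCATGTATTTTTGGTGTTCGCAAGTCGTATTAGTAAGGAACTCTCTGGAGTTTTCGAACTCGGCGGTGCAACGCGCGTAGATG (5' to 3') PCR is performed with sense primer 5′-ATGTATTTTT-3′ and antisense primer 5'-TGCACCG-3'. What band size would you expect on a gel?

68 bp

Scanning the template, ATGTATTTTT occurs at positions 44–53; this primer anneals to the bottom strand there with its 3' end pointing downstream.
Reverse complement of the reverse primer: CGGTGCA. This occurs on the top strand at positions 105–111.
Amplicon spans positions 44–111: 68 bp.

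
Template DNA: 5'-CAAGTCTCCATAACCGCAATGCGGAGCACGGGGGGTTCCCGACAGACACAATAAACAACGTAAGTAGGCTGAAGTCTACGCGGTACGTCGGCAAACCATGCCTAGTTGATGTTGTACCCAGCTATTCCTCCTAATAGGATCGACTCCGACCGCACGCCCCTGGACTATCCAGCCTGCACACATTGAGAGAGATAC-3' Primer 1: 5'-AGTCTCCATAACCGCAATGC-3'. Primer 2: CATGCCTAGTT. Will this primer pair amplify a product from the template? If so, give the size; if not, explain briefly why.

Primer 1 (AGTCTCCATAACCGCAATGC) matches the top strand at positions 3–22 (3' end points downstream).
Primer 2 (CATGCCTAGTT) also matches the top strand directly, at positions 97–107 — its reverse complement AACTAGGCATG is not present.
Both primers anneal to the bottom strand with 3' ends pointing the same way, so neither can prime synthesis back toward the other.

No product — both primers anneal to the same strand and extend in the same direction.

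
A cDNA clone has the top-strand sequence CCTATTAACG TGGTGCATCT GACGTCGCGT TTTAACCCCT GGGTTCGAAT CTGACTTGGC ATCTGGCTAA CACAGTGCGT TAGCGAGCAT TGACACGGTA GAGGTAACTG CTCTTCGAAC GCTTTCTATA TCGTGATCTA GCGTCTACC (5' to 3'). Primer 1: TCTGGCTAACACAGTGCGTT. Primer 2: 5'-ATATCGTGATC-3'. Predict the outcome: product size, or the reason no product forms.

Primer 1 (TCTGGCTAACACAGTGCGTT) matches the top strand at positions 62–81 (3' end points downstream).
Primer 2 (ATATCGTGATC) also matches the top strand directly, at positions 128–138 — its reverse complement GATCACGATAT is not present.
Both primers anneal to the bottom strand with 3' ends pointing the same way, so neither can prime synthesis back toward the other.

No product — both primers anneal to the same strand and extend in the same direction.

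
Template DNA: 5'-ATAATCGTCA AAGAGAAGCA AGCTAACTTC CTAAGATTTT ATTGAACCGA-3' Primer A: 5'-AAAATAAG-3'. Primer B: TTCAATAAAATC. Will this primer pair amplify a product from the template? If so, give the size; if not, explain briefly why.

Primer A (AAAATAAG) does not match the top strand, and its reverse complement CTTATTTT does not match either.
With no annealing site for primer A, no amplification occurs.

No product — primer A has no binding site in the template.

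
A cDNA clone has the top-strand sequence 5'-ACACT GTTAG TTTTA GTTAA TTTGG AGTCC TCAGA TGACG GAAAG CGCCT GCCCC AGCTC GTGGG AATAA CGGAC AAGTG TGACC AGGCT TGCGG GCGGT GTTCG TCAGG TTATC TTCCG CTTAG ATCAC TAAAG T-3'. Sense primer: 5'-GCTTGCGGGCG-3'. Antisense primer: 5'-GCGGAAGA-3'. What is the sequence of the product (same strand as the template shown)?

Scanning the template, GCTTGCGGGCG occurs at positions 88–98; this primer anneals to the bottom strand there with its 3' end pointing downstream.
Taking the reverse complement of GCGGAAGA gives TCTTCCGC, found at positions 114–121 on the template; the primer anneals here to the top strand with its 3' end pointing upstream.
The product is the template from position 88 through 121 (34 bp).

5'-GCTTGCGGGCGGTGTTCGTCAGGTTATCTTCCGC-3'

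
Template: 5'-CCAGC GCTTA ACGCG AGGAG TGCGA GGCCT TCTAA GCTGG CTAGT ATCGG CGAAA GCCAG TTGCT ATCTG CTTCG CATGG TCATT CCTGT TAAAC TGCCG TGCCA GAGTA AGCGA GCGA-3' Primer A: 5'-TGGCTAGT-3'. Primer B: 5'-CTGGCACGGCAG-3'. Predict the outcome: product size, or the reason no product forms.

Primer A (TGGCTAGT) matches the top strand at positions 38–45; it acts as a forward primer.
Primer B's reverse complement is CTGCCGTGCCAG, matching the top strand at positions 95–106; it acts as a reverse primer.
The 3' ends face each other across positions 38–106, giving a 69 bp product.

Yes — a 69 bp product.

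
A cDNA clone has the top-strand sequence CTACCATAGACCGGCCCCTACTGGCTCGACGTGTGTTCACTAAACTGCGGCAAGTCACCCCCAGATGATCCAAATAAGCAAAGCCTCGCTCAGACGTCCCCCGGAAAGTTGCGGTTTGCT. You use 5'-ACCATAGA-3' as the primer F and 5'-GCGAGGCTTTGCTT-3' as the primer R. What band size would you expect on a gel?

The forward primer matches the template at positions 3–10.
Taking the reverse complement of GCGAGGCTTTGCTT gives AAGCAAAGCCTCGC, found at positions 76–89 on the template; the primer anneals here to the top strand with its 3' end pointing upstream.
Product length = (reverse-primer end) − (forward-primer start) + 1 = 89 − 3 + 1 = 87 bp.

87 bp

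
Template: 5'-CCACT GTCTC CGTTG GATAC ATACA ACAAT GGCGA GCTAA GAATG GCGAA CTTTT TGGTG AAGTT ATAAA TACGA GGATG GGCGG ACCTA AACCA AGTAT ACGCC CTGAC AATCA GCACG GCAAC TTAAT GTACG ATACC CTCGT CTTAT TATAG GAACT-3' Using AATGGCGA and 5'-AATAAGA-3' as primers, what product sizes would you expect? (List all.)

The forward primer AATGGCGA matches the top strand at positions 28–35, 42–49.
The reverse primer's reverse complement is TCTTATT, matching at positions 145–151.
Each forward site pairs with the reverse site to give a product ending at position 151: sizes 124, 110 bp.

124 bp, 110 bp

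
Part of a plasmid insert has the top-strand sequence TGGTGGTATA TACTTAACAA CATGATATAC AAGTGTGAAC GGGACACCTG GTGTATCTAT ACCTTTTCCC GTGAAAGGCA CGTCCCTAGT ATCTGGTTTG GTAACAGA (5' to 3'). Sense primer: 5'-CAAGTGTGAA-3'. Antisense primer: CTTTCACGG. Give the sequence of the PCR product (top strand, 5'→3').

The forward primer matches the template at positions 30–39.
Reverse complement of the reverse primer: CCGTGAAAG. This occurs on the top strand at positions 69–77.
The product is the template from position 30 through 77 (48 bp).

5'-CAAGTGTGAACGGGACACCTGGTGTATCTATACCTTTTCCCGTGAAAG-3'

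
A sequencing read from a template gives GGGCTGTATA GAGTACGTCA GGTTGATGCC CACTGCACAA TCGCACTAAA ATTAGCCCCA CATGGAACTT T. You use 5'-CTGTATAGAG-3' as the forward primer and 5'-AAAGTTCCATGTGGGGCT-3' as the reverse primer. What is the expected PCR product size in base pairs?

Scanning the template, CTGTATAGAG occurs at positions 4–13; this primer anneals to the bottom strand there with its 3' end pointing downstream.
The reverse primer's reverse complement is AGCCCCACATGGAACTTT, which matches the template at positions 54–71.
Product length = (reverse-primer end) − (forward-primer start) + 1 = 71 − 4 + 1 = 68 bp.

68 bp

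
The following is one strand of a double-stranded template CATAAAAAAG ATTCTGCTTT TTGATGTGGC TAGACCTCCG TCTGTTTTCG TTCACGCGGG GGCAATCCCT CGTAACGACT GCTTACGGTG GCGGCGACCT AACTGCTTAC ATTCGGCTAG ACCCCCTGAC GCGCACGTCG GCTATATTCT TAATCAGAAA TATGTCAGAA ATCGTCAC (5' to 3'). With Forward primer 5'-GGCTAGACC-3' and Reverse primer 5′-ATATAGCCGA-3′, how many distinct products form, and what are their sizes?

The forward primer GGCTAGACC matches the top strand at positions 28–36, 115–123.
The reverse primer's reverse complement is TCGGCTATAT, matching at positions 138–147.
Each forward site pairs with the reverse site to give a product ending at position 147: sizes 120, 33 bp.

Two products: 120 bp, 33 bp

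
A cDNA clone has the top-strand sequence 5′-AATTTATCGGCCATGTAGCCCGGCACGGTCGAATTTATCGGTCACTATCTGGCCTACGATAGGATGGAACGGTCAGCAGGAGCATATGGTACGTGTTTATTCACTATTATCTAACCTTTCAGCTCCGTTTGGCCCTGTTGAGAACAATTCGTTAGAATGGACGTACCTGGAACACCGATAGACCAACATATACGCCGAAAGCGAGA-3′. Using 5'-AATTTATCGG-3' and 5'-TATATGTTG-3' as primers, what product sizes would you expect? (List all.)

192 bp, 161 bp

The forward primer AATTTATCGG matches the top strand at positions 1–10, 32–41.
The reverse primer's reverse complement is CAACATATA, matching at positions 184–192.
Each forward site pairs with the reverse site to give a product ending at position 192: sizes 192, 161 bp.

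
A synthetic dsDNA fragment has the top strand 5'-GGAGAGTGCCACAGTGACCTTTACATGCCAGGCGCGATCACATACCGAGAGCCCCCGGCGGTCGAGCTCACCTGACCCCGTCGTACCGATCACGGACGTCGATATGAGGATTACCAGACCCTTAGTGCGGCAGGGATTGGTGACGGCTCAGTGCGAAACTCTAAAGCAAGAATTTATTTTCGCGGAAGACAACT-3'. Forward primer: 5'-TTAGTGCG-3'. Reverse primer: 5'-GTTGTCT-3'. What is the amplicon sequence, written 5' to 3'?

5'-TTAGTGCGGCAGGGATTGGTGACGGCTCAGTGCGAAACTCTAAAGCAAGAATTTATTTTCGCGGAAGACAAC-3'

The forward primer matches the template at positions 122–129.
Taking the reverse complement of GTTGTCT gives AGACAAC, found at positions 187–193 on the template; the primer anneals here to the top strand with its 3' end pointing upstream.
The product is the template from position 122 through 193 (72 bp).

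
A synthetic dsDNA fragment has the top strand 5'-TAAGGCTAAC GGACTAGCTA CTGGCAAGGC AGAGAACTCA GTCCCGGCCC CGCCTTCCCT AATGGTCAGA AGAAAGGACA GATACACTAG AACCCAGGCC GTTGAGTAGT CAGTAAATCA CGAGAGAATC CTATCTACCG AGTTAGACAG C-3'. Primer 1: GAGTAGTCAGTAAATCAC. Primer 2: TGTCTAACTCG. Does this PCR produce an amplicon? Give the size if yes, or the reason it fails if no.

Primer 1 (GAGTAGTCAGTAAATCAC) matches the top strand at positions 104–121; it acts as a forward primer.
Primer 2's reverse complement is CGAGTTAGACA, matching the top strand at positions 139–149; it acts as a reverse primer.
The 3' ends face each other across positions 104–149, giving a 46 bp product.

Yes — a 46 bp product.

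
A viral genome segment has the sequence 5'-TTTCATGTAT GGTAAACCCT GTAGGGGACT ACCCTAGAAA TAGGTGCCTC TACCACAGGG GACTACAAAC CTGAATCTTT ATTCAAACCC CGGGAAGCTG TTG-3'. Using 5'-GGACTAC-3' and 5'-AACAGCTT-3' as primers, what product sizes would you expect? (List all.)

The forward primer GGACTAC matches the top strand at positions 26–32, 60–66.
The reverse primer's reverse complement is AAGCTGTT, matching at positions 95–102.
Each forward site pairs with the reverse site to give a product ending at position 102: sizes 77, 43 bp.

77 bp, 43 bp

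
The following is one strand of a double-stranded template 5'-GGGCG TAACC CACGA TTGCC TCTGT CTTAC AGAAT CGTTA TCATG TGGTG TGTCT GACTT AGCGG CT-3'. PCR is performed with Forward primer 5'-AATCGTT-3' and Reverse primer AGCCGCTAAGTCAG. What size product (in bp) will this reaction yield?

Scanning the template, AATCGTT occurs at positions 33–39; this primer anneals to the bottom strand there with its 3' end pointing downstream.
Reverse complement of the reverse primer: CTGACTTAGCGGCT. This occurs on the top strand at positions 54–67.
Amplicon spans positions 33–67: 35 bp.

35 bp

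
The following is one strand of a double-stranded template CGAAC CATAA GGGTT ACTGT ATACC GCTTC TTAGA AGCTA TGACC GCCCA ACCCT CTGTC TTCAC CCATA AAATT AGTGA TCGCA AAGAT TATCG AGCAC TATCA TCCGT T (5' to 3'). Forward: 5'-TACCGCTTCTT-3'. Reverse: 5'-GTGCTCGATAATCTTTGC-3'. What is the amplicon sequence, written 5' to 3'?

Scanning the template, TACCGCTTCTT occurs at positions 22–32; this primer anneals to the bottom strand there with its 3' end pointing downstream.
The reverse primer's reverse complement is GCAAAGATTATCGAGCAC, which matches the template at positions 83–100.
The product is the template from position 22 through 100 (79 bp).

5'-TACCGCTTCTTAGAAGCTATGACCGCCCAACCCTCTGTCTTCACCCATAAAATTAGTGATCGCAAAGATTATCGAGCAC-3'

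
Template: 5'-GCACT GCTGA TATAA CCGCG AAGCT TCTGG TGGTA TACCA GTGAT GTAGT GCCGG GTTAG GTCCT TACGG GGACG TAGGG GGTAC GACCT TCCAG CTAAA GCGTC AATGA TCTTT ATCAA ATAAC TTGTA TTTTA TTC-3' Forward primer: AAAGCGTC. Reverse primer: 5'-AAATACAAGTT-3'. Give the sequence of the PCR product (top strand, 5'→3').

Forward primer AAAGCGTC is found on the top strand at positions 98–105.
Taking the reverse complement of AAATACAAGTT gives AACTTGTATTT, found at positions 123–133 on the template; the primer anneals here to the top strand with its 3' end pointing upstream.
The product is the template from position 98 through 133 (36 bp).

5'-AAAGCGTCAATGATCTTTATCAAATAACTTGTATTT-3'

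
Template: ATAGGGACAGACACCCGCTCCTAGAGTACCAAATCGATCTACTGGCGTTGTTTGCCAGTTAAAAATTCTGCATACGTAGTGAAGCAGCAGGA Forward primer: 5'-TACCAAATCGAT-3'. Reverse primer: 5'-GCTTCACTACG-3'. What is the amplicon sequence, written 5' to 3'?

Forward primer TACCAAATCGAT is found on the top strand at positions 27–38.
Reverse complement of the reverse primer: CGTAGTGAAGC. This occurs on the top strand at positions 75–85.
The product is the template from position 27 through 85 (59 bp).

5'-TACCAAATCGATCTACTGGCGTTGTTTGCCAGTTAAAAATTCTGCATACGTAGTGAAGC-3'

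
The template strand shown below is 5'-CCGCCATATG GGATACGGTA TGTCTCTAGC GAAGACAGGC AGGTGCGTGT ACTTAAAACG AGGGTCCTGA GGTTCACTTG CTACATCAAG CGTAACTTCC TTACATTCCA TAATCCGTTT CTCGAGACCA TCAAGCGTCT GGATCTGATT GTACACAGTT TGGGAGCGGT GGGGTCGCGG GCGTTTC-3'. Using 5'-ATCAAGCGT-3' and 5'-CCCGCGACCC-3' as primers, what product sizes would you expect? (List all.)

97 bp, 52 bp

The forward primer ATCAAGCGT matches the top strand at positions 85–93, 130–138.
The reverse primer's reverse complement is GGGTCGCGGG, matching at positions 172–181.
Each forward site pairs with the reverse site to give a product ending at position 181: sizes 97, 52 bp.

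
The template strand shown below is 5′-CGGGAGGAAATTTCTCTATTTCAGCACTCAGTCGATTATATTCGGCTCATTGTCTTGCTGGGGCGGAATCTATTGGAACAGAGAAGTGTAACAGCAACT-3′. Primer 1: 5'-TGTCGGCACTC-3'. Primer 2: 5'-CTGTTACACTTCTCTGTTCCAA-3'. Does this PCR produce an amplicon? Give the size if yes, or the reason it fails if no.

Primer 1 (TGTCGGCACTC) does not match the top strand, and its reverse complement GAGTGCCGACA does not match either.
With no annealing site for primer 1, no amplification occurs.

No product — primer 1 has no binding site in the template.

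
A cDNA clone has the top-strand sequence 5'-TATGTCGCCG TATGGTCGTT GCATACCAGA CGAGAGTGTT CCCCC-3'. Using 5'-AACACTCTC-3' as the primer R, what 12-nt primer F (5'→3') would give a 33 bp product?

5'-CCGTATGGTCGT-3'

The reverse primer's reverse complement GAGAGTGTT matches the template at positions 32–40, so the product ends at position 40.
A 33 bp product then starts at position 40 − 33 + 1 = 8.
The forward primer is identical to the top strand there: CCGTATGGTCGT.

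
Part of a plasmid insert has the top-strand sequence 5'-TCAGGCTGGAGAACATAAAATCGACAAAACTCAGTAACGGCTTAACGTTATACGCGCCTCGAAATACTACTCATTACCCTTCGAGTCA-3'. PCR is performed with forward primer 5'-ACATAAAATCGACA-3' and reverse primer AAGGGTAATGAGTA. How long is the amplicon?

69 bp

Forward primer ACATAAAATCGACA is found on the top strand at positions 13–26.
Reverse complement of the reverse primer: TACTCATTACCCTT. This occurs on the top strand at positions 68–81.
Product length = (reverse-primer end) − (forward-primer start) + 1 = 81 − 13 + 1 = 69 bp.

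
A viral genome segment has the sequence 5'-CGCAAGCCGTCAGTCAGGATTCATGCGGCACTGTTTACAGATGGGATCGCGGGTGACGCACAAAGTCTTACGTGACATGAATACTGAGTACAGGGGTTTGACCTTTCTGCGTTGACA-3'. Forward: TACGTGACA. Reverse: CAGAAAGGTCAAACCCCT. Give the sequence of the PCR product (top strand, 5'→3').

Scanning the template, TACGTGACA occurs at positions 69–77; this primer anneals to the bottom strand there with its 3' end pointing downstream.
Taking the reverse complement of CAGAAAGGTCAAACCCCT gives AGGGGTTTGACCTTTCTG, found at positions 92–109 on the template; the primer anneals here to the top strand with its 3' end pointing upstream.
The product is the template from position 69 through 109 (41 bp).

5'-TACGTGACATGAATACTGAGTACAGGGGTTTGACCTTTCTG-3'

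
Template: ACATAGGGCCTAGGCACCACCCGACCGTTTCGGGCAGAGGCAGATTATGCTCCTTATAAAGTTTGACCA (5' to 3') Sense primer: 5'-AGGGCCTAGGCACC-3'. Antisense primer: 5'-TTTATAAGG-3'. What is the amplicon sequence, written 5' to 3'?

5'-AGGGCCTAGGCACCACCCGACCGTTTCGGGCAGAGGCAGATTATGCTCCTTATAAA-3'

Forward primer AGGGCCTAGGCACC is found on the top strand at positions 5–18.
Reverse complement of the reverse primer: CCTTATAAA. This occurs on the top strand at positions 52–60.
The product is the template from position 5 through 60 (56 bp).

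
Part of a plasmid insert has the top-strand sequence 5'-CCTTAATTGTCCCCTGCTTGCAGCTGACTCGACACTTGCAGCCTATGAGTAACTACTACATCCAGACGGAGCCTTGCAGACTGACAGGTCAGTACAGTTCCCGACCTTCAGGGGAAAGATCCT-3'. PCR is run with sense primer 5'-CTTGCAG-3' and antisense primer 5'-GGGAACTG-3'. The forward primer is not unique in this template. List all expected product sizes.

The forward primer CTTGCAG matches the top strand at positions 17–23, 35–41, 73–79.
The reverse primer's reverse complement is CAGTTCCC, matching at positions 95–102.
Each forward site pairs with the reverse site to give a product ending at position 102: sizes 86, 68, 30 bp.

86 bp, 68 bp, 30 bp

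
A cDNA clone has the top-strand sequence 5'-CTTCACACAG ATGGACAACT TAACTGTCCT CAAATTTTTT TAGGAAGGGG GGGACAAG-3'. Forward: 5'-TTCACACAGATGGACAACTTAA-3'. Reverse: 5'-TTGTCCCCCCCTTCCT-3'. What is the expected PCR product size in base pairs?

56 bp

Scanning the template, TTCACACAGATGGACAACTTAA occurs at positions 2–23; this primer anneals to the bottom strand there with its 3' end pointing downstream.
The reverse primer's reverse complement is AGGAAGGGGGGGACAA, which matches the template at positions 42–57.
The product runs from position 2 to position 57, so its length is 57 − 2 + 1 = 56 bp.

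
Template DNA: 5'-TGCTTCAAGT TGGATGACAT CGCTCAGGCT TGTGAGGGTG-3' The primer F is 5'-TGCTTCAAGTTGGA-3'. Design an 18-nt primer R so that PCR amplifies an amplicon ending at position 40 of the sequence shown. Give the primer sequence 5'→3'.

The forward primer binds at positions 1–14; the product's 3' end on the top strand is position 40.
The reverse primer anneals to the top strand over positions 23–40, i.e. to CTCAGGCTTGTGAGGGTG.
Its sequence written 5'→3' is the reverse complement: CACCCTCACAAGCCTGAG.

5'-CACCCTCACAAGCCTGAG-3'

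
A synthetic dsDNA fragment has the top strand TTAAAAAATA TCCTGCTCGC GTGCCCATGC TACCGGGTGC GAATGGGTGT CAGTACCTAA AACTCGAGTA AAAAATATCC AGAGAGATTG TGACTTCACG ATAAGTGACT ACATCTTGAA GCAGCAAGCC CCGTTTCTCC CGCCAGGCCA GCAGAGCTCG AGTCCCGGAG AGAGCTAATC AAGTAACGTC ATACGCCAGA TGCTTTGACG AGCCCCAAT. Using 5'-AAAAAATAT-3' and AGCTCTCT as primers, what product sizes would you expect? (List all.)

174 bp, 107 bp

The forward primer AAAAAATAT matches the top strand at positions 3–11, 70–78.
The reverse primer's reverse complement is AGAGAGCT, matching at positions 169–176.
Each forward site pairs with the reverse site to give a product ending at position 176: sizes 174, 107 bp.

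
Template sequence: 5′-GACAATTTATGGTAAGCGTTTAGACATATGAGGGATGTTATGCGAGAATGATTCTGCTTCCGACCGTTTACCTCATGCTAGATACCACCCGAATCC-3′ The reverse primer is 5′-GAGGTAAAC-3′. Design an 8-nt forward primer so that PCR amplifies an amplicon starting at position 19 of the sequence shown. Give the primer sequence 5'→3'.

The reverse primer's reverse complement GTTTACCTC matches the template at positions 66–74; the product starts at position 19.
The forward primer is identical to the top strand over positions 19–26: TTTAGACA.

5'-TTTAGACA-3'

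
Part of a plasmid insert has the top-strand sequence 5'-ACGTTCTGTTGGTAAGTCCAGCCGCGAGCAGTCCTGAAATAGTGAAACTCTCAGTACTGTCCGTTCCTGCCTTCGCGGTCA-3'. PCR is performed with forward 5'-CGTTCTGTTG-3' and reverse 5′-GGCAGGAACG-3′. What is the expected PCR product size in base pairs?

The forward primer matches the template at positions 2–11.
Reverse complement of the reverse primer: CGTTCCTGCC. This occurs on the top strand at positions 62–71.
Amplicon spans positions 2–71: 70 bp.

70 bp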